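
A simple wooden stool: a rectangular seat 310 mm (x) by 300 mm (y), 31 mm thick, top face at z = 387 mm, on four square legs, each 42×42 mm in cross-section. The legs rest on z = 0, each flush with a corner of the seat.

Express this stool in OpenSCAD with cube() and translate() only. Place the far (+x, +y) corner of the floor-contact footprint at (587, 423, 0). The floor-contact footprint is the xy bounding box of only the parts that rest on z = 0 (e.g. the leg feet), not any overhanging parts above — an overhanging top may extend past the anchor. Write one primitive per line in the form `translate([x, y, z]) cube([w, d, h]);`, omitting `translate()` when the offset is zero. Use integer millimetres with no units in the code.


translate([277, 123, 356]) cube([310, 300, 31]);
translate([277, 123, 0]) cube([42, 42, 356]);
translate([545, 123, 0]) cube([42, 42, 356]);
translate([277, 381, 0]) cube([42, 42, 356]);
translate([545, 381, 0]) cube([42, 42, 356]);


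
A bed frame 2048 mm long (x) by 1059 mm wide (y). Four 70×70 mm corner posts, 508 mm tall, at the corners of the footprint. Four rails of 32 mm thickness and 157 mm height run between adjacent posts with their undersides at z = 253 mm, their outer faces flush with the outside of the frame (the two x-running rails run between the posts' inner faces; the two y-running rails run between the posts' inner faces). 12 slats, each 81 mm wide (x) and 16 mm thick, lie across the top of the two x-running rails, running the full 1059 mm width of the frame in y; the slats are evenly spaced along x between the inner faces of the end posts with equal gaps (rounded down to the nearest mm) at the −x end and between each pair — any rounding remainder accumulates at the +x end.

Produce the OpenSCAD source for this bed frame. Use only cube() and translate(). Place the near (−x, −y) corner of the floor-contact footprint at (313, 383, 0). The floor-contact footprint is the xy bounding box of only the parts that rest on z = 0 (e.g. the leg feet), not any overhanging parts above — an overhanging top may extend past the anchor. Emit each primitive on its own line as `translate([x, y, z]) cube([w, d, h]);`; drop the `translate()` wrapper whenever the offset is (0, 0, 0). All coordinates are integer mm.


// slat z = rail_z + rail_h = 253 + 157 = 410
// slat gap = ⌊(1908 − 12·81) / 13⌋ = 72
translate([313, 383, 0]) cube([70, 70, 508]);
translate([313, 1372, 0]) cube([70, 70, 508]);
translate([2291, 383, 0]) cube([70, 70, 508]);
translate([2291, 1372, 0]) cube([70, 70, 508]);
translate([383, 383, 253]) cube([1908, 32, 157]);
translate([383, 1410, 253]) cube([1908, 32, 157]);
translate([313, 453, 253]) cube([32, 919, 157]);
translate([2329, 453, 253]) cube([32, 919, 157]);
translate([455, 383, 410]) cube([81, 1059, 16]);
translate([608, 383, 410]) cube([81, 1059, 16]);
translate([761, 383, 410]) cube([81, 1059, 16]);
translate([914, 383, 410]) cube([81, 1059, 16]);
translate([1067, 383, 410]) cube([81, 1059, 16]);
translate([1220, 383, 410]) cube([81, 1059, 16]);
translate([1373, 383, 410]) cube([81, 1059, 16]);
translate([1526, 383, 410]) cube([81, 1059, 16]);
translate([1679, 383, 410]) cube([81, 1059, 16]);
translate([1832, 383, 410]) cube([81, 1059, 16]);
translate([1985, 383, 410]) cube([81, 1059, 16]);
translate([2138, 383, 410]) cube([81, 1059, 16]);


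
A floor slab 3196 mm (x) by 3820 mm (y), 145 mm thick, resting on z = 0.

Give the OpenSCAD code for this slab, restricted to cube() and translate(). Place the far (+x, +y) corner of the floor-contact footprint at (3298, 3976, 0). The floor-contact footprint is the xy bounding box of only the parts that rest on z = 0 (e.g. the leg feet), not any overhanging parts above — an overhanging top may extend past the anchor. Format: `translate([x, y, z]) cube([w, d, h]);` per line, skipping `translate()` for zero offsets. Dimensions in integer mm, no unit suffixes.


translate([102, 156, 0]) cube([3196, 3820, 145]);


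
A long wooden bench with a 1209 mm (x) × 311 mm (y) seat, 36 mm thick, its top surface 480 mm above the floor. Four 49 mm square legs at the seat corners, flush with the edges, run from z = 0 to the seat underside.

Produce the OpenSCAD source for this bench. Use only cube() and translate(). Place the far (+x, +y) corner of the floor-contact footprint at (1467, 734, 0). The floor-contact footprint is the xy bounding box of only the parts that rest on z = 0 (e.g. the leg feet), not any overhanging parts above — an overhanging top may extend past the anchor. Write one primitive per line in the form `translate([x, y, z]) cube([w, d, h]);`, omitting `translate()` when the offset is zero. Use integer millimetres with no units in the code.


translate([258, 423, 444]) cube([1209, 311, 36]);
translate([258, 423, 0]) cube([49, 49, 444]);
translate([258, 685, 0]) cube([49, 49, 444]);
translate([1418, 423, 0]) cube([49, 49, 444]);
translate([1418, 685, 0]) cube([49, 49, 444]);


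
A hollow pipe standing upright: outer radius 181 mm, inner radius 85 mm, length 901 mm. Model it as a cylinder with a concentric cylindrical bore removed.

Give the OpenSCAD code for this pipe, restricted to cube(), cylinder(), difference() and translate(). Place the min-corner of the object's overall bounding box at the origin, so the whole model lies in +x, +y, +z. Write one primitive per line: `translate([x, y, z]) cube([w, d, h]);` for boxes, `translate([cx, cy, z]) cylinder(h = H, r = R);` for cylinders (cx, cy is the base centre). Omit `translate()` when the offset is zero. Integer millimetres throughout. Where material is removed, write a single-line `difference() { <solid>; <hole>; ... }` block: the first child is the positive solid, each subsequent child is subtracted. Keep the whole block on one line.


difference() { translate([181, 181, 0]) cylinder(h = 901, r = 181); translate([181, 181, 0]) cylinder(h = 901, r = 85); }


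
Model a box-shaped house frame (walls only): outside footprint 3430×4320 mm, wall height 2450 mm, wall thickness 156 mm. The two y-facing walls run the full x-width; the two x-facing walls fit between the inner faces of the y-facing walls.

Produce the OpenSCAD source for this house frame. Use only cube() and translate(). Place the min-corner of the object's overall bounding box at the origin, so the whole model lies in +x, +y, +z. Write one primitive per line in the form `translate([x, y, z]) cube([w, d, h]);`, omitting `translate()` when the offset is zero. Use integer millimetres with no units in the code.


cube([3430, 156, 2450]);
translate([0, 4164, 0]) cube([3430, 156, 2450]);
translate([0, 156, 0]) cube([156, 4008, 2450]);
translate([3274, 156, 0]) cube([156, 4008, 2450]);


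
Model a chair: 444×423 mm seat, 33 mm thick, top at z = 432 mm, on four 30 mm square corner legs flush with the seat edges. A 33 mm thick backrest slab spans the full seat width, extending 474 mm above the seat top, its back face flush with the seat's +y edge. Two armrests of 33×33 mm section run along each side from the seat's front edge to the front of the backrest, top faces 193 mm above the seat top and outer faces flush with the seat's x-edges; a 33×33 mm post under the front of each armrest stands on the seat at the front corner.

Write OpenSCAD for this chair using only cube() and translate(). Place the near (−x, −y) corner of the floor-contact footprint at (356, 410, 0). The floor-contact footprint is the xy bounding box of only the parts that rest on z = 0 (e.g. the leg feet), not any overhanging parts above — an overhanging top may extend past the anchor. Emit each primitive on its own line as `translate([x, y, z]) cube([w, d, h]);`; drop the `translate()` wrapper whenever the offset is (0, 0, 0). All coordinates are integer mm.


translate([356, 410, 399]) cube([444, 423, 33]);
translate([356, 410, 0]) cube([30, 30, 399]);
translate([770, 410, 0]) cube([30, 30, 399]);
translate([356, 803, 0]) cube([30, 30, 399]);
translate([770, 803, 0]) cube([30, 30, 399]);
translate([356, 800, 432]) cube([444, 33, 474]);
translate([356, 410, 592]) cube([33, 390, 33]);
translate([767, 410, 592]) cube([33, 390, 33]);
translate([356, 410, 432]) cube([33, 33, 160]);
translate([767, 410, 432]) cube([33, 33, 160]);


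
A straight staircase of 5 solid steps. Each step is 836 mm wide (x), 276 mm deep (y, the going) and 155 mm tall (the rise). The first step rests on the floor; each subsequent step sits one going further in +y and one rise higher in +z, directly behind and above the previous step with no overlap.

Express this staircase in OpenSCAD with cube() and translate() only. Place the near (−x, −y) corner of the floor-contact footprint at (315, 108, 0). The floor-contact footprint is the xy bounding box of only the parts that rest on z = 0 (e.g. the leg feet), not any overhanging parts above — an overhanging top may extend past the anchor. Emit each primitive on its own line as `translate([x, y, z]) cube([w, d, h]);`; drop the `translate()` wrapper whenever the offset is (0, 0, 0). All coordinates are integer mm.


translate([315, 108, 0]) cube([836, 276, 155]);
translate([315, 384, 155]) cube([836, 276, 155]);
translate([315, 660, 310]) cube([836, 276, 155]);
translate([315, 936, 465]) cube([836, 276, 155]);
translate([315, 1212, 620]) cube([836, 276, 155]);


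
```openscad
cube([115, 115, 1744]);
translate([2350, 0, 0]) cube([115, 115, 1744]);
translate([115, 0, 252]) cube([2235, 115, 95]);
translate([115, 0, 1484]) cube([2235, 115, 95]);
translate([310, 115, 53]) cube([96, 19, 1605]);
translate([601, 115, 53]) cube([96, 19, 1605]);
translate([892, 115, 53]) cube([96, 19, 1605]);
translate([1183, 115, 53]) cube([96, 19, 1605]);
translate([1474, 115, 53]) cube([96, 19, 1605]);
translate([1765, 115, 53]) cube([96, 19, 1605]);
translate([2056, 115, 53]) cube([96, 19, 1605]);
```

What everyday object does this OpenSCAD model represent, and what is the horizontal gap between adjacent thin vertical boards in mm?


A fence section. The picket gap is 195 mm.

Two posts, two rails, 7 pickets — a fence section. Span 2235 mm holds 7 pickets of 96 mm with 8 equal gaps: ⌊(2235 − 7·96) / 8⌋ = 195 mm.


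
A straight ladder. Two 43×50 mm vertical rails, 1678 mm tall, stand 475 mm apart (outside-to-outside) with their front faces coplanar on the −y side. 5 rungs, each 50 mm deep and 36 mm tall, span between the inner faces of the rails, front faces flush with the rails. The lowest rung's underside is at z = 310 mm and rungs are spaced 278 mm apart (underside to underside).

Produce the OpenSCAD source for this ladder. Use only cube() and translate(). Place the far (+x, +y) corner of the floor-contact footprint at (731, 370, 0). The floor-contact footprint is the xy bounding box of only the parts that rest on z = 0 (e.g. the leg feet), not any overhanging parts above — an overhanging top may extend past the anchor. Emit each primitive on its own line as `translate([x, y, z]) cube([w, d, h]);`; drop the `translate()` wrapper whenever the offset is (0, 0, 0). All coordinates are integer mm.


translate([256, 320, 0]) cube([43, 50, 1678]);
translate([688, 320, 0]) cube([43, 50, 1678]);
translate([299, 320, 310]) cube([389, 50, 36]);
translate([299, 320, 588]) cube([389, 50, 36]);
translate([299, 320, 866]) cube([389, 50, 36]);
translate([299, 320, 1144]) cube([389, 50, 36]);
translate([299, 320, 1422]) cube([389, 50, 36]);


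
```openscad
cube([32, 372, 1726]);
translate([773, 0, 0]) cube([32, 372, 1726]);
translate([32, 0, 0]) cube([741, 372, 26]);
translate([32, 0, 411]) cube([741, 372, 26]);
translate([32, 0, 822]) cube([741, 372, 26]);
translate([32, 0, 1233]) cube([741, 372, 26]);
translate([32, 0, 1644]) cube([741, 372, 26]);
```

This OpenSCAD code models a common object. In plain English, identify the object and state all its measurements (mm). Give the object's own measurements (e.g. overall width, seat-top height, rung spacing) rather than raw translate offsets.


An open bookshelf. Two side panels, each 32 mm thick, 372 mm deep and 1726 mm tall, stand 805 mm apart (outside-to-outside). Between them sit 5 shelves, each 26 mm thick and 372 mm deep, spanning the full gap between the sides. The bottom shelf rests on the floor (its underside at z = 0) and the clear gap between one shelf's top and the next shelf's underside is 385 mm.


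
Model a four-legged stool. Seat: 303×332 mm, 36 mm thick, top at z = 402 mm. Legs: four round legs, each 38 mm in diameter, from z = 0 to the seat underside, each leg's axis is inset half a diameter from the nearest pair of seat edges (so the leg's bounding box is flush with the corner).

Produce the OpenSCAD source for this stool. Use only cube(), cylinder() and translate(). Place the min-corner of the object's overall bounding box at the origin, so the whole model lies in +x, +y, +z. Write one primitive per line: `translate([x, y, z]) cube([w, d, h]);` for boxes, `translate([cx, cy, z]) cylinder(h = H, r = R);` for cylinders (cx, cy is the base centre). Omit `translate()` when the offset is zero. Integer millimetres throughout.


translate([0, 0, 366]) cube([303, 332, 36]);
translate([19, 19, 0]) cylinder(h = 366, r = 19);
translate([284, 19, 0]) cylinder(h = 366, r = 19);
translate([19, 313, 0]) cylinder(h = 366, r = 19);
translate([284, 313, 0]) cylinder(h = 366, r = 19);


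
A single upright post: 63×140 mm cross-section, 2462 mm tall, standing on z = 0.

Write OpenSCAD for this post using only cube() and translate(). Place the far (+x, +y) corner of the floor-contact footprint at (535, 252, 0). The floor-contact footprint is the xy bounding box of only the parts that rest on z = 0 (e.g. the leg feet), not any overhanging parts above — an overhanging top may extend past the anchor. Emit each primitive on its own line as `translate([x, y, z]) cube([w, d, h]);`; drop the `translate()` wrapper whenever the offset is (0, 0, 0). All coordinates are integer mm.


translate([472, 112, 0]) cube([63, 140, 2462]);


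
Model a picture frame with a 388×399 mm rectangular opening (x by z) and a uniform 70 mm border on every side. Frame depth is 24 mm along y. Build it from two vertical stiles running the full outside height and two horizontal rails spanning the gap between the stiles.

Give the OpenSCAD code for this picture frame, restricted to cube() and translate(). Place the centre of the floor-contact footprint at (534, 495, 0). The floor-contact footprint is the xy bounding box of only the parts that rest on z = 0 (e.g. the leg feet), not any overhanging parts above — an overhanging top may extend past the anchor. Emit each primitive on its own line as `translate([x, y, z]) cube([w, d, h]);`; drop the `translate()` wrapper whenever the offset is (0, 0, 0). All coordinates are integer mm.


translate([270, 483, 0]) cube([70, 24, 539]);
translate([728, 483, 0]) cube([70, 24, 539]);
translate([340, 483, 0]) cube([388, 24, 70]);
translate([340, 483, 469]) cube([388, 24, 70]);


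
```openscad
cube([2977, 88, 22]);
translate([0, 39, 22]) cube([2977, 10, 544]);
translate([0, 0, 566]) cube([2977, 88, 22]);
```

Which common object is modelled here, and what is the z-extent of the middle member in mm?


An I-beam. The web height is 544 mm.

Two wide flanges with a thin centred web — an I-beam. Overall 588 mm minus two 22 mm flanges gives a web of 588 − 2·22 = 544 mm.


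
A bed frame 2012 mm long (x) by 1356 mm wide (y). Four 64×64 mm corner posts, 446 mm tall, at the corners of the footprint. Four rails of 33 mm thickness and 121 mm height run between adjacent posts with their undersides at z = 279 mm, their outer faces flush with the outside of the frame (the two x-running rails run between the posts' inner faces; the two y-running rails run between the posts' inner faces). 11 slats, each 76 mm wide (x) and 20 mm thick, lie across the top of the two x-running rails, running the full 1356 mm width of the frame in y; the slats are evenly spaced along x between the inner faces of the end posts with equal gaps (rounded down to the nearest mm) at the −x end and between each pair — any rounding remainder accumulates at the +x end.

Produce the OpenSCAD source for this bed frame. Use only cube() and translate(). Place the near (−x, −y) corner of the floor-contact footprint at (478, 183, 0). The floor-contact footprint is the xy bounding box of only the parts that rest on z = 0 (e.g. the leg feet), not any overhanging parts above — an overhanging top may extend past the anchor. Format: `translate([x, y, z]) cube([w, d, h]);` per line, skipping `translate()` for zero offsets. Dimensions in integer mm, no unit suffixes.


translate([478, 183, 0]) cube([64, 64, 446]);
translate([478, 1475, 0]) cube([64, 64, 446]);
translate([2426, 183, 0]) cube([64, 64, 446]);
translate([2426, 1475, 0]) cube([64, 64, 446]);
translate([542, 183, 279]) cube([1884, 33, 121]);
translate([542, 1506, 279]) cube([1884, 33, 121]);
translate([478, 247, 279]) cube([33, 1228, 121]);
translate([2457, 247, 279]) cube([33, 1228, 121]);
translate([629, 183, 400]) cube([76, 1356, 20]);
translate([792, 183, 400]) cube([76, 1356, 20]);
translate([955, 183, 400]) cube([76, 1356, 20]);
translate([1118, 183, 400]) cube([76, 1356, 20]);
translate([1281, 183, 400]) cube([76, 1356, 20]);
translate([1444, 183, 400]) cube([76, 1356, 20]);
translate([1607, 183, 400]) cube([76, 1356, 20]);
translate([1770, 183, 400]) cube([76, 1356, 20]);
translate([1933, 183, 400]) cube([76, 1356, 20]);
translate([2096, 183, 400]) cube([76, 1356, 20]);
translate([2259, 183, 400]) cube([76, 1356, 20]);


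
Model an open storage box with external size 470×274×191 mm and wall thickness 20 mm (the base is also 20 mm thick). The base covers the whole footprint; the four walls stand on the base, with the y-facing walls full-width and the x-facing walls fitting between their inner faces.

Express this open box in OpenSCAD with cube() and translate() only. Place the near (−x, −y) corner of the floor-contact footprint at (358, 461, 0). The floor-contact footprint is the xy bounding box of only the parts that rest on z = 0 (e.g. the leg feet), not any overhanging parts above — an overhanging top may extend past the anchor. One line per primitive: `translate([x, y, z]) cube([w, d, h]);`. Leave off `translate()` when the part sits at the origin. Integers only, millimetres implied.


translate([358, 461, 0]) cube([470, 274, 20]);
translate([358, 461, 20]) cube([470, 20, 171]);
translate([358, 715, 20]) cube([470, 20, 171]);
translate([358, 481, 20]) cube([20, 234, 171]);
translate([808, 481, 20]) cube([20, 234, 171]);


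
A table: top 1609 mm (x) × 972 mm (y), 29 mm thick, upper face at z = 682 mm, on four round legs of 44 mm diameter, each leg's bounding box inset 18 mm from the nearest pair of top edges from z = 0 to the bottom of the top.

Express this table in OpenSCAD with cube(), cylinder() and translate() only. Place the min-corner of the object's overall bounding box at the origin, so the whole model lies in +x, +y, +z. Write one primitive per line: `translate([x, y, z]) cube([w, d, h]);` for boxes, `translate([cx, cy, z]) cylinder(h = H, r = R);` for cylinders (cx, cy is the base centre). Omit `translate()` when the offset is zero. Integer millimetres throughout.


// leg_h = 682 - 29 = 653
translate([0, 0, 653]) cube([1609, 972, 29]);
translate([40, 40, 0]) cylinder(h = 653, r = 22);
translate([1569, 40, 0]) cylinder(h = 653, r = 22);
translate([40, 932, 0]) cylinder(h = 653, r = 22);
translate([1569, 932, 0]) cylinder(h = 653, r = 22);


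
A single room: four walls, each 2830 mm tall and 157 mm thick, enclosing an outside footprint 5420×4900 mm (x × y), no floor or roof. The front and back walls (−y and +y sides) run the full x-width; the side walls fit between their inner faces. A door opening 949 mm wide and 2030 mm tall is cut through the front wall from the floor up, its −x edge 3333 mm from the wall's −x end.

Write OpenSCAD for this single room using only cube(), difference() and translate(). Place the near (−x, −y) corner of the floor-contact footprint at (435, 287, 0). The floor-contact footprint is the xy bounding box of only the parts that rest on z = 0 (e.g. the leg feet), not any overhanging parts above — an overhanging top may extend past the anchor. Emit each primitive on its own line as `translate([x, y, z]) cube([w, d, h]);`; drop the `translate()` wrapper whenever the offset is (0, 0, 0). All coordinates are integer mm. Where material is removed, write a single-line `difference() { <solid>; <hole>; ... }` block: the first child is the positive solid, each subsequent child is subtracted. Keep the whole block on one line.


difference() { translate([435, 287, 0]) cube([5420, 157, 2830]); translate([3768, 287, 0]) cube([949, 157, 2030]); }
translate([435, 5030, 0]) cube([5420, 157, 2830]);
translate([435, 444, 0]) cube([157, 4586, 2830]);
translate([5698, 444, 0]) cube([157, 4586, 2830]);


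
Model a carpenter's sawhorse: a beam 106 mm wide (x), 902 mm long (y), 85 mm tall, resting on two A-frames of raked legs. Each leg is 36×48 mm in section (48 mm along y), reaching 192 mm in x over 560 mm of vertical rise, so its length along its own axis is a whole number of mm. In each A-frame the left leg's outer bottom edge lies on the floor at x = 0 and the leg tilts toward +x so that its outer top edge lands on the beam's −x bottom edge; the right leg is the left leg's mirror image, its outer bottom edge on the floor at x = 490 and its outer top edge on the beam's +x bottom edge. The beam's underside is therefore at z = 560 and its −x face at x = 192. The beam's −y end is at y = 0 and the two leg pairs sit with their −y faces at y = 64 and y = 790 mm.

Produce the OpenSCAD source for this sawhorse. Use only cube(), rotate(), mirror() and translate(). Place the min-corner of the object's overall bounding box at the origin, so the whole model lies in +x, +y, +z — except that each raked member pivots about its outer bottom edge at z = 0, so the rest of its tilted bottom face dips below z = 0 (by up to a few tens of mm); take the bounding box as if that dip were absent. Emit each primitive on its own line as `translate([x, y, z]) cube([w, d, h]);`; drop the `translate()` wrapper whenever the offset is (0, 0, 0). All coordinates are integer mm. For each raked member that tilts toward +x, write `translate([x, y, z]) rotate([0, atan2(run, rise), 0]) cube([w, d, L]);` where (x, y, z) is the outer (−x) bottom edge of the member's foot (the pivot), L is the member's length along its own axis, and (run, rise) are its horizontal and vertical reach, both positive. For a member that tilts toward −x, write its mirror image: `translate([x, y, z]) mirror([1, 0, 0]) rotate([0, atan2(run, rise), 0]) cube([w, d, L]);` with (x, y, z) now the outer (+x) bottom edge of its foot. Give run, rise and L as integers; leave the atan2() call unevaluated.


translate([192, 0, 560]) cube([106, 902, 85]);
translate([0, 64, 0]) rotate([0, atan2(192, 560), 0]) cube([36, 48, 592]);
translate([490, 64, 0]) mirror([1, 0, 0]) rotate([0, atan2(192, 560), 0]) cube([36, 48, 592]);
translate([0, 790, 0]) rotate([0, atan2(192, 560), 0]) cube([36, 48, 592]);
translate([490, 790, 0]) mirror([1, 0, 0]) rotate([0, atan2(192, 560), 0]) cube([36, 48, 592]);


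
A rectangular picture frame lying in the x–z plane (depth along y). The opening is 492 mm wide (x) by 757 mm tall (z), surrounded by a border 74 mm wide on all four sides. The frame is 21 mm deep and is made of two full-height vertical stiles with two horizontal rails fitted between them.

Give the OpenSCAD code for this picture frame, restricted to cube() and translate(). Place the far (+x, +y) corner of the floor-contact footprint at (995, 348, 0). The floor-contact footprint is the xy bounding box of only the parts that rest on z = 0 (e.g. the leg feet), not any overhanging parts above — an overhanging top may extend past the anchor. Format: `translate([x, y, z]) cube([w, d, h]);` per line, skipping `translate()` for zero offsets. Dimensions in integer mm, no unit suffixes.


translate([355, 327, 0]) cube([74, 21, 905]);
translate([921, 327, 0]) cube([74, 21, 905]);
translate([429, 327, 0]) cube([492, 21, 74]);
translate([429, 327, 831]) cube([492, 21, 74]);


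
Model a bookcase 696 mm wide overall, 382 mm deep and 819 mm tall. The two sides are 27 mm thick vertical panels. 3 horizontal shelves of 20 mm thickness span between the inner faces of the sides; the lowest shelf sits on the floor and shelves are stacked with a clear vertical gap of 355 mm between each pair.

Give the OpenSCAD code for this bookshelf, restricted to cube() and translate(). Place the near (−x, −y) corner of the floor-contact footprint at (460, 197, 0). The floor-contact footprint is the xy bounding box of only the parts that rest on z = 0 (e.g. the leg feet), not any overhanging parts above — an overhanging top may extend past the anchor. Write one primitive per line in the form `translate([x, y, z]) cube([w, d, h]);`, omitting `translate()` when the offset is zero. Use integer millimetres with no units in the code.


translate([460, 197, 0]) cube([27, 382, 819]);
translate([1129, 197, 0]) cube([27, 382, 819]);
translate([487, 197, 0]) cube([642, 382, 20]);
translate([487, 197, 375]) cube([642, 382, 20]);
translate([487, 197, 750]) cube([642, 382, 20]);


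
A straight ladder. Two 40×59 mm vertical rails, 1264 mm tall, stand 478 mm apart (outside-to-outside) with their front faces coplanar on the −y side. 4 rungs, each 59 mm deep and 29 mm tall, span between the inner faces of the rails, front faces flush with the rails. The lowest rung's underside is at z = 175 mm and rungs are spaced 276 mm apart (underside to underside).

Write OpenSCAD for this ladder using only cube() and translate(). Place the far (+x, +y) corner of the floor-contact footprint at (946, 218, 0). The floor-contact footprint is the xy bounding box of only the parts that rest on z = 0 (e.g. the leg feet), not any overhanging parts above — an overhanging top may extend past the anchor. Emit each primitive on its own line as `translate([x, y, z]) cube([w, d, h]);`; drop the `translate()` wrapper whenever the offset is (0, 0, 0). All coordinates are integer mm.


translate([468, 159, 0]) cube([40, 59, 1264]);
translate([906, 159, 0]) cube([40, 59, 1264]);
translate([508, 159, 175]) cube([398, 59, 29]);
translate([508, 159, 451]) cube([398, 59, 29]);
translate([508, 159, 727]) cube([398, 59, 29]);
translate([508, 159, 1003]) cube([398, 59, 29]);


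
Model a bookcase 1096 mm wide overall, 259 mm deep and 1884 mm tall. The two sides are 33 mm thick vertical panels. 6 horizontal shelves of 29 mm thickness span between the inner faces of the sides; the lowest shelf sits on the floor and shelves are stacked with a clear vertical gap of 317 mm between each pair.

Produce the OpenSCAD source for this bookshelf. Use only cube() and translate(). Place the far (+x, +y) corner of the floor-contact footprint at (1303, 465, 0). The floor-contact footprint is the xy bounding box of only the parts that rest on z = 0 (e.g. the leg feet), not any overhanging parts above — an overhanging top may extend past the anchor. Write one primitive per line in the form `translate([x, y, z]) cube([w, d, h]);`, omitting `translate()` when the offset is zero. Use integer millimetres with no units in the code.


translate([207, 206, 0]) cube([33, 259, 1884]);
translate([1270, 206, 0]) cube([33, 259, 1884]);
translate([240, 206, 0]) cube([1030, 259, 29]);
translate([240, 206, 346]) cube([1030, 259, 29]);
translate([240, 206, 692]) cube([1030, 259, 29]);
translate([240, 206, 1038]) cube([1030, 259, 29]);
translate([240, 206, 1384]) cube([1030, 259, 29]);
translate([240, 206, 1730]) cube([1030, 259, 29]);


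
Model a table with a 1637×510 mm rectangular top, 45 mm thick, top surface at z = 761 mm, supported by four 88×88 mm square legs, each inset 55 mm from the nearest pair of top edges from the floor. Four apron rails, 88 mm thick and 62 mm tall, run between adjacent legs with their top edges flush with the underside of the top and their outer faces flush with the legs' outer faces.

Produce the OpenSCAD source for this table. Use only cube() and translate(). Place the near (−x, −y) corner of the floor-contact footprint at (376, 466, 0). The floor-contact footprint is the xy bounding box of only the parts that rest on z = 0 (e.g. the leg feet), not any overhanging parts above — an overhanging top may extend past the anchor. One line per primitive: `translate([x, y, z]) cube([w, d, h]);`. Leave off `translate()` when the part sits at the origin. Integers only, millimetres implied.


translate([321, 411, 716]) cube([1637, 510, 45]);
translate([376, 466, 0]) cube([88, 88, 716]);
translate([1815, 466, 0]) cube([88, 88, 716]);
translate([376, 778, 0]) cube([88, 88, 716]);
translate([1815, 778, 0]) cube([88, 88, 716]);
translate([464, 466, 654]) cube([1351, 88, 62]);
translate([464, 778, 654]) cube([1351, 88, 62]);
translate([376, 554, 654]) cube([88, 224, 62]);
translate([1815, 554, 654]) cube([88, 224, 62]);


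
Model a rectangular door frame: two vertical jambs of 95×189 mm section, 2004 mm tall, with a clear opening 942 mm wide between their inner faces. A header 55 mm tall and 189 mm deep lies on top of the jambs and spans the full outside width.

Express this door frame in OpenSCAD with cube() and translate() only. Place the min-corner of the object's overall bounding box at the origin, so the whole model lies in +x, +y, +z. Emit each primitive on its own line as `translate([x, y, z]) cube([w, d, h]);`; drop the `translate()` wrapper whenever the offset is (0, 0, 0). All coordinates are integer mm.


cube([95, 189, 2004]);
translate([1037, 0, 0]) cube([95, 189, 2004]);
translate([0, 0, 2004]) cube([1132, 189, 55]);


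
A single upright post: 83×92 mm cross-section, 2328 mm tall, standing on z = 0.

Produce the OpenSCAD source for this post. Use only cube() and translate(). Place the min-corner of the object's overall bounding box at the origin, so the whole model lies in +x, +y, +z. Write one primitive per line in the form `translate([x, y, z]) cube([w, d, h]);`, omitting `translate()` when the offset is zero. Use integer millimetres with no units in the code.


cube([83, 92, 2328]);


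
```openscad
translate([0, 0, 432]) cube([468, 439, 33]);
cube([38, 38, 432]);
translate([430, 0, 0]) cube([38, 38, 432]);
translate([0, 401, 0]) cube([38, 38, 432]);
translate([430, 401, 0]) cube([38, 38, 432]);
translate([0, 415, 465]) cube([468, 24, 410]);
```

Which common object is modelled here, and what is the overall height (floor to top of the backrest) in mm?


A chair. The overall height is 875 mm.

A slab on four corner posts with a tall panel at the back — a chair. The seat slab sits at z = 432 with thickness 33, and the 410 mm backrest starts at the seat top, so the overall height is 432 + 33 + 410 = 875 mm.


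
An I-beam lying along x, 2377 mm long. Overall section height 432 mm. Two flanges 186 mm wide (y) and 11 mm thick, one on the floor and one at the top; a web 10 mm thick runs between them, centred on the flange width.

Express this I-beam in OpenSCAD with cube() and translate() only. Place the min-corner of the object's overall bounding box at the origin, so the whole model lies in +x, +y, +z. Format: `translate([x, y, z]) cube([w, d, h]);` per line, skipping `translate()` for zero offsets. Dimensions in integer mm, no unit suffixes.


cube([2377, 186, 11]);
translate([0, 88, 11]) cube([2377, 10, 410]);
translate([0, 0, 421]) cube([2377, 186, 11]);


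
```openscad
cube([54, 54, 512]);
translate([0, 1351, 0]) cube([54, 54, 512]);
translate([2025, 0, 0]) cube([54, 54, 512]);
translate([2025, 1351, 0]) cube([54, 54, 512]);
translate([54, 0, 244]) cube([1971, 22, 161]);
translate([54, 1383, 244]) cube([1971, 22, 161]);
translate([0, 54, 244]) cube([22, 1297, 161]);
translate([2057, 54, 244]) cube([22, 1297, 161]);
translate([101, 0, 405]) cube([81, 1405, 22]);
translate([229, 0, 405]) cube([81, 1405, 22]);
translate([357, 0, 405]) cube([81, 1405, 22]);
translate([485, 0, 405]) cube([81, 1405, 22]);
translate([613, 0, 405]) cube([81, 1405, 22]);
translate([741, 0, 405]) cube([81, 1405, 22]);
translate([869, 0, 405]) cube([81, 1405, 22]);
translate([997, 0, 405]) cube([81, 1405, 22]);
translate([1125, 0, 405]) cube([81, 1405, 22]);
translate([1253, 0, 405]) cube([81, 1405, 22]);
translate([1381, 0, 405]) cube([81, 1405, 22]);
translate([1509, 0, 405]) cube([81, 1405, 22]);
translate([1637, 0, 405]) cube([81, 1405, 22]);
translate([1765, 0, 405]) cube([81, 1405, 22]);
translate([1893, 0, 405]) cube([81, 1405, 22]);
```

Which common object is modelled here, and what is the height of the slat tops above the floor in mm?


A bed frame. The slat-top height is 427 mm.

Four posts, four rails, and a row of slats — a bed frame. Slats sit on the rails at z = 244 + 161 = 405; with slat thickness 22, the top is 427 mm.


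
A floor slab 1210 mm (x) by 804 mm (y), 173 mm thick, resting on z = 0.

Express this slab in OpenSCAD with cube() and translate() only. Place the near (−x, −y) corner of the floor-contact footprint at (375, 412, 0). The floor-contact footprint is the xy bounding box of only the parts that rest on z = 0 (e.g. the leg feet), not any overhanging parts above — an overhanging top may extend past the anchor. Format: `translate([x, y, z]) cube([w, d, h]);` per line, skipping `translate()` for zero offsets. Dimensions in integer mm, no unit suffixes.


translate([375, 412, 0]) cube([1210, 804, 173]);


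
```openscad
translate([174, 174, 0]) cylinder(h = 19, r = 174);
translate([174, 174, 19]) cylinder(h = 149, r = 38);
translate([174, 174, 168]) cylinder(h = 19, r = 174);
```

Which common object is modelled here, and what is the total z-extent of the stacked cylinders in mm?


A spool. The overall height is 187 mm.

Three coaxial cylinders, large–small–large — a spool. Two 19 mm flanges and a 149 mm core give 19 + 149 + 19 = 187 mm.


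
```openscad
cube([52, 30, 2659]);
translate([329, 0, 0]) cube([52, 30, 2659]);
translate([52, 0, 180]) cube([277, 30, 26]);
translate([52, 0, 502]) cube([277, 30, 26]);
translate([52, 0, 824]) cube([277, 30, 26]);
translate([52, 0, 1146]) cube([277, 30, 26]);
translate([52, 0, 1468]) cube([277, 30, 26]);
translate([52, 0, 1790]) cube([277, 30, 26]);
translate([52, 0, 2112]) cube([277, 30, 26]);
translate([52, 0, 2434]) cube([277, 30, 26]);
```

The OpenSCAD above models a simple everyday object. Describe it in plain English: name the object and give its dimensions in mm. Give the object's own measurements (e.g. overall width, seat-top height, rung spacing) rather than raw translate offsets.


A straight ladder. Two 52×30 mm vertical rails, 2659 mm tall, stand 381 mm apart (outside-to-outside) with their front faces coplanar on the −y side. 8 rungs, each 30 mm deep and 26 mm tall, span between the inner faces of the rails, front faces flush with the rails. The lowest rung's underside is at z = 180 mm and rungs are spaced 322 mm apart (underside to underside).


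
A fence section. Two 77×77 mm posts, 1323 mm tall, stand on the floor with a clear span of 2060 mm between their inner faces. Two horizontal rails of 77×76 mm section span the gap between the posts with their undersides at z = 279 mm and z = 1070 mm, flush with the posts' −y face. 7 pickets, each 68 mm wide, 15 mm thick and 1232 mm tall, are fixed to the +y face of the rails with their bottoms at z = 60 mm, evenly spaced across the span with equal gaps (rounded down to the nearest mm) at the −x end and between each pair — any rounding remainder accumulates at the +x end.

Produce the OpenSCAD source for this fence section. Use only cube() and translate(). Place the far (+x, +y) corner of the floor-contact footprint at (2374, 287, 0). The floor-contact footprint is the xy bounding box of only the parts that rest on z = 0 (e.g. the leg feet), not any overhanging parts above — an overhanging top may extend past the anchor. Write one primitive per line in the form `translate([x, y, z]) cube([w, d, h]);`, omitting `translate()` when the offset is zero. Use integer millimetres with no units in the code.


translate([160, 210, 0]) cube([77, 77, 1323]);
translate([2297, 210, 0]) cube([77, 77, 1323]);
translate([237, 210, 279]) cube([2060, 77, 76]);
translate([237, 210, 1070]) cube([2060, 77, 76]);
translate([435, 287, 60]) cube([68, 15, 1232]);
translate([701, 287, 60]) cube([68, 15, 1232]);
translate([967, 287, 60]) cube([68, 15, 1232]);
translate([1233, 287, 60]) cube([68, 15, 1232]);
translate([1499, 287, 60]) cube([68, 15, 1232]);
translate([1765, 287, 60]) cube([68, 15, 1232]);
translate([2031, 287, 60]) cube([68, 15, 1232]);


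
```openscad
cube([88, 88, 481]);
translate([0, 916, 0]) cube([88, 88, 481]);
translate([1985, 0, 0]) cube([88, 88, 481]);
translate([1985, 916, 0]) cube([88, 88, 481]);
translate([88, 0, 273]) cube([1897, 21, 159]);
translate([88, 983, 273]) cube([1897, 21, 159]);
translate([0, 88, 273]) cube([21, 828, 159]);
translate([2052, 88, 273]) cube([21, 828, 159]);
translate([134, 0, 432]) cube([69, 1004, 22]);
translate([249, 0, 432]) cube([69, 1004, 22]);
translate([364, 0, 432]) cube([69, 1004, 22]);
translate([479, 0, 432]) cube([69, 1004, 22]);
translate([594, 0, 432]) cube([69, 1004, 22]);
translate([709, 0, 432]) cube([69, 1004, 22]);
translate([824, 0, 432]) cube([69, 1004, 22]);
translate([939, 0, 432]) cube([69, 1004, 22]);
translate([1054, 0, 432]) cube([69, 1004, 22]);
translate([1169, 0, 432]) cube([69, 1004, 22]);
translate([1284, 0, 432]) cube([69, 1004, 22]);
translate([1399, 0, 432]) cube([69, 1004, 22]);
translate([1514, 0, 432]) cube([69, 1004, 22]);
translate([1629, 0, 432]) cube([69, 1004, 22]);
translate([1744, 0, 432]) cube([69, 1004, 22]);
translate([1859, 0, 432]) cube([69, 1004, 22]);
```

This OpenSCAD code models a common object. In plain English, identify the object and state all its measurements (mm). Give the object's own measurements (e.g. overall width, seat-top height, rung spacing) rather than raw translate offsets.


A bed frame 2073 mm long (x) by 1004 mm wide (y). Four 88×88 mm corner posts, 481 mm tall, at the corners of the footprint. Four rails of 21 mm thickness and 159 mm height run between adjacent posts with their undersides at z = 273 mm, their outer faces flush with the outside of the frame (the two x-running rails run between the posts' inner faces; the two y-running rails run between the posts' inner faces). 16 slats, each 69 mm wide (x) and 22 mm thick, lie across the top of the two x-running rails, running the full 1004 mm width of the frame in y; along x they sit between the end posts with a 46 mm gap after the −x posts and between neighbouring slats, leaving 57 mm before the +x posts.


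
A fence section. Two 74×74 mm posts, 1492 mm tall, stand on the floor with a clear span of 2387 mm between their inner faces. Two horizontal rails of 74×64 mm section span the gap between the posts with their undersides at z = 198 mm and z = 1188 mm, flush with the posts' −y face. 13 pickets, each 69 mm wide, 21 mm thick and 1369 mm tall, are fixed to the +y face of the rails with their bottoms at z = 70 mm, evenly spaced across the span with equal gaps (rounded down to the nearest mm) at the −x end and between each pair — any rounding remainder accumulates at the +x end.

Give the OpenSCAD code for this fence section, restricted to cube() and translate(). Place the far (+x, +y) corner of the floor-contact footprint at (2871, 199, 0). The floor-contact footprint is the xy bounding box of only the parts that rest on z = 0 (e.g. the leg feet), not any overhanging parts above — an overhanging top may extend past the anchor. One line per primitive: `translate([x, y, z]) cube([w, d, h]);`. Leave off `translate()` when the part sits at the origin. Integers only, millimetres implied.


translate([336, 125, 0]) cube([74, 74, 1492]);
translate([2797, 125, 0]) cube([74, 74, 1492]);
translate([410, 125, 198]) cube([2387, 74, 64]);
translate([410, 125, 1188]) cube([2387, 74, 64]);
translate([516, 199, 70]) cube([69, 21, 1369]);
translate([691, 199, 70]) cube([69, 21, 1369]);
translate([866, 199, 70]) cube([69, 21, 1369]);
translate([1041, 199, 70]) cube([69, 21, 1369]);
translate([1216, 199, 70]) cube([69, 21, 1369]);
translate([1391, 199, 70]) cube([69, 21, 1369]);
translate([1566, 199, 70]) cube([69, 21, 1369]);
translate([1741, 199, 70]) cube([69, 21, 1369]);
translate([1916, 199, 70]) cube([69, 21, 1369]);
translate([2091, 199, 70]) cube([69, 21, 1369]);
translate([2266, 199, 70]) cube([69, 21, 1369]);
translate([2441, 199, 70]) cube([69, 21, 1369]);
translate([2616, 199, 70]) cube([69, 21, 1369]);
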